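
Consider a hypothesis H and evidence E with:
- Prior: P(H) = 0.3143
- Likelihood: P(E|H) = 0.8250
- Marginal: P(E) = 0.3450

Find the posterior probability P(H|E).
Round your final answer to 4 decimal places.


Using Bayes' theorem:

P(H|E) = P(E|H) × P(H) / P(E)
       = 0.8250 × 0.3143 / 0.3450
       = 0.25929750 / 0.3450
       = 0.7516

The evidence strengthens our belief in H.
Prior: 0.3143 → Posterior: 0.7516


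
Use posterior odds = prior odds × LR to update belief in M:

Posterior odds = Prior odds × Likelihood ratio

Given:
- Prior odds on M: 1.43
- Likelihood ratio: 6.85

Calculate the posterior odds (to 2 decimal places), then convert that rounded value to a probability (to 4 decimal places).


Step 1: Calculate posterior odds
Posterior odds = Prior odds × LR
               = 1.43 × 6.85
               = 9.80

Step 2: Convert to probability
P(M|E) = Posterior odds / (1 + Posterior odds)
       = 9.80 / (1 + 9.80)
       = 9.80 / 10.80
       = 0.9074

The evidence increased P(M) from 0.5885 to 0.9074.


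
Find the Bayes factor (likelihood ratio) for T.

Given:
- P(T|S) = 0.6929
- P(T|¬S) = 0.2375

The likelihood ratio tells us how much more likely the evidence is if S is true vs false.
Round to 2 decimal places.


Likelihood Ratio (LR) = P(T|S) / P(T|¬S)

LR = 0.6929 / 0.2375
   = 2.92

The evidence is 2.92 times more likely if S is true than if S is false.
Because LR exceeds 1, T is evidence for S.


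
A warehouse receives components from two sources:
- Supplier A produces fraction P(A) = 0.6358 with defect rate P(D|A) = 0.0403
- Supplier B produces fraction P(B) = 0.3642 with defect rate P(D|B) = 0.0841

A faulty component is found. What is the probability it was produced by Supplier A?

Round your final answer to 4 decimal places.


Let A = from Supplier A, D = faulty

Given:
- P(A) = 0.6358, P(B) = 0.3642
- P(D|A) = 0.0403, P(D|B) = 0.0841

Step 1: Find P(D)
P(D) = P(D|A)P(A) + P(D|B)P(B)
     = 0.0403 × 0.6358 + 0.0841 × 0.3642
     = 0.02562274 + 0.03062922
     = 0.05625196

Step 2: Apply Bayes' theorem
P(A|D) = P(D|A)P(A) / P(D)
       = 0.02562274 / 0.05625196
       = 0.4555


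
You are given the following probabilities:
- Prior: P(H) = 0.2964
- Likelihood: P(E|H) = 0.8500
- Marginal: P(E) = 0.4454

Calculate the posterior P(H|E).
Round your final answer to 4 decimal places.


Using Bayes' theorem:

P(H|E) = P(E|H) × P(H) / P(E)
       = 0.8500 × 0.2964 / 0.4454
       = 0.25194000 / 0.4454
       = 0.5656

The evidence strengthens our belief in H.
Prior: 0.2964 → Posterior: 0.5656


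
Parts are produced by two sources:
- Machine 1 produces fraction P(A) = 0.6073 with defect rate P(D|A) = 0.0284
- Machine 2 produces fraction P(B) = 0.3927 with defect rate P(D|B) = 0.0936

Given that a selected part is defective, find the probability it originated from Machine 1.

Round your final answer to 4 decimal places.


Let A = from Machine 1, D = defective

Given:
- P(A) = 0.6073, P(B) = 0.3927
- P(D|A) = 0.0284, P(D|B) = 0.0936

Step 1: Find P(D)
P(D) = P(D|A)P(A) + P(D|B)P(B)
     = 0.0284 × 0.6073 + 0.0936 × 0.3927
     = 0.01724732 + 0.03675672
     = 0.05400404

Step 2: Apply Bayes' theorem
P(A|D) = P(D|A)P(A) / P(D)
       = 0.01724732 / 0.05400404
       = 0.3194


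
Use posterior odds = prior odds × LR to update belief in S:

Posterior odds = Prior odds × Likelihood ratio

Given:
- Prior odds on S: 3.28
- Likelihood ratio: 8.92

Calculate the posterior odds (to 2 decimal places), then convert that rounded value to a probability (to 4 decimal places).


Step 1: Calculate posterior odds
Posterior odds = Prior odds × LR
               = 3.28 × 8.92
               = 29.26

Step 2: Convert to probability
P(S|E) = Posterior odds / (1 + Posterior odds)
       = 29.26 / (1 + 29.26)
       = 29.26 / 30.26
       = 0.9670

The evidence increased P(S) from 0.7664 to 0.9670.


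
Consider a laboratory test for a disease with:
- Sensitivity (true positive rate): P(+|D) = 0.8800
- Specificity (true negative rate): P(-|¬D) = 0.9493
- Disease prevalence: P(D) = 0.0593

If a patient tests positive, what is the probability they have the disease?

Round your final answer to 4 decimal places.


Let D = has disease, + = positive test

Given:
- P(D) = 0.0593 (prevalence)
- P(+|D) = 0.8800 (sensitivity)
- P(-|¬D) = 0.9493 (specificity)
- P(+|¬D) = 0.0507 (false positive rate = 1 - specificity)

Step 1: Find P(+)
P(+) = P(+|D)P(D) + P(+|¬D)P(¬D)
     = 0.8800 × 0.0593 + 0.0507 × 0.9407
     = 0.05218400 + 0.04769349
     = 0.09987749

Step 2: Apply Bayes' theorem for P(D|+)
P(D|+) = P(+|D)P(D) / P(+)
       = 0.05218400 / 0.09987749
       = 0.5225


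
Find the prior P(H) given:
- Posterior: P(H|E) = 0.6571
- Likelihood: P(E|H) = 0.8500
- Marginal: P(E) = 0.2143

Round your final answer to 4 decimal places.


From Bayes' theorem: P(H|E) = P(E|H) × P(H) / P(E)

Rearranging for P(H):
P(H) = P(H|E) × P(E) / P(E|H)
     = 0.6571 × 0.2143 / 0.8500
     = 0.14081653 / 0.8500
     = 0.1657


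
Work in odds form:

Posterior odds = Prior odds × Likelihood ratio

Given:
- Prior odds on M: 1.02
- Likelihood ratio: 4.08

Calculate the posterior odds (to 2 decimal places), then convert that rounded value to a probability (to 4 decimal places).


Step 1: Calculate posterior odds
Posterior odds = Prior odds × LR
               = 1.02 × 4.08
               = 4.16

Step 2: Convert to probability
P(M|E) = Posterior odds / (1 + Posterior odds)
       = 4.16 / (1 + 4.16)
       = 4.16 / 5.16
       = 0.8062

The evidence increased P(M) from 0.5050 to 0.8062.


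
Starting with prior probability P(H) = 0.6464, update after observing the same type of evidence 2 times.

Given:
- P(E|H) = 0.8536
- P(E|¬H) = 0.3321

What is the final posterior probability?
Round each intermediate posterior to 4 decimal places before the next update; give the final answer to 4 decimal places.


Sequential Bayesian updating:

Initial prior: P(H) = 0.6464

Update 1:
  P(E) = 0.8536 × 0.6464 + 0.3321 × 0.3536 = 0.55176704 + 0.11743056 = 0.66919760
  P(H|E) = 0.55176704 / 0.66919760 = 0.8245

Update 2:
  P(E) = 0.8536 × 0.8245 + 0.3321 × 0.1755 = 0.70379320 + 0.05828355 = 0.76207675
  P(H|E) = 0.70379320 / 0.76207675 = 0.9235

Final posterior: 0.9235


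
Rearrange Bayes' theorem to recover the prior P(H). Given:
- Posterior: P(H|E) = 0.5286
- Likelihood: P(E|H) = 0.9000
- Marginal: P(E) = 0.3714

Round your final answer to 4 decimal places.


From Bayes' theorem: P(H|E) = P(E|H) × P(H) / P(E)

Rearranging for P(H):
P(H) = P(H|E) × P(E) / P(E|H)
     = 0.5286 × 0.3714 / 0.9000
     = 0.19632204 / 0.9000
     = 0.2181


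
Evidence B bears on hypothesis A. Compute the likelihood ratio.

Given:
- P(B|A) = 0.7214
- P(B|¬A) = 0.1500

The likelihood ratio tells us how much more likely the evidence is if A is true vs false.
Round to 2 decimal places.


Likelihood Ratio (LR) = P(B|A) / P(B|¬A)

LR = 0.7214 / 0.1500
   = 4.81

The evidence is 4.81 times more likely if A is true than if A is false.
Because LR exceeds 1, B is evidence for A.


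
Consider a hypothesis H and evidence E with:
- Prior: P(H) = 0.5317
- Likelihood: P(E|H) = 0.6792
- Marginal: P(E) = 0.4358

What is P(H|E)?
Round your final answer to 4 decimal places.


Using Bayes' theorem:

P(H|E) = P(E|H) × P(H) / P(E)
       = 0.6792 × 0.5317 / 0.4358
       = 0.36113064 / 0.4358
       = 0.8287

The evidence strengthens our belief in H.
Prior: 0.5317 → Posterior: 0.8287


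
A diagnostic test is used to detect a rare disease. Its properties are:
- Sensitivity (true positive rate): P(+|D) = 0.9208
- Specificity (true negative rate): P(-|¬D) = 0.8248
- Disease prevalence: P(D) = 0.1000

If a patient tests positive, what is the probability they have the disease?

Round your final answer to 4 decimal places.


Let D = has disease, + = positive test

Given:
- P(D) = 0.1000 (prevalence)
- P(+|D) = 0.9208 (sensitivity)
- P(-|¬D) = 0.8248 (specificity)
- P(+|¬D) = 0.1752 (false positive rate = 1 - specificity)

Step 1: Find P(+)
P(+) = P(+|D)P(D) + P(+|¬D)P(¬D)
     = 0.9208 × 0.1000 + 0.1752 × 0.9000
     = 0.09208000 + 0.15768000
     = 0.24976000

Step 2: Apply Bayes' theorem for P(D|+)
P(D|+) = P(+|D)P(D) / P(+)
       = 0.09208000 / 0.24976000
       = 0.3687


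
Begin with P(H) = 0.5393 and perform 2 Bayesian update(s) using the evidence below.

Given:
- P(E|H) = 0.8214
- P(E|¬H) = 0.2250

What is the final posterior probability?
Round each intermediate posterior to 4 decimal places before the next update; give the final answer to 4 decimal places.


Sequential Bayesian updating:

Initial prior: P(H) = 0.5393

Update 1:
  P(E) = 0.8214 × 0.5393 + 0.2250 × 0.4607 = 0.44298102 + 0.10365750 = 0.54663852
  P(H|E) = 0.44298102 / 0.54663852 = 0.8104

Update 2:
  P(E) = 0.8214 × 0.8104 + 0.2250 × 0.1896 = 0.66566256 + 0.04266000 = 0.70832256
  P(H|E) = 0.66566256 / 0.70832256 = 0.9398

Final posterior: 0.9398


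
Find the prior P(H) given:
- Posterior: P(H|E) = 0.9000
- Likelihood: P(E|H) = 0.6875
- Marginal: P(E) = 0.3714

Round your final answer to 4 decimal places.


From Bayes' theorem: P(H|E) = P(E|H) × P(H) / P(E)

Rearranging for P(H):
P(H) = P(H|E) × P(E) / P(E|H)
     = 0.9000 × 0.3714 / 0.6875
     = 0.33426000 / 0.6875
     = 0.4862


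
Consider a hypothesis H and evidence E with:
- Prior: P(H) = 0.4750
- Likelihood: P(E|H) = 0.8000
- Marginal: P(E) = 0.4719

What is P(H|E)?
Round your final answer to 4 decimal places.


Using Bayes' theorem:

P(H|E) = P(E|H) × P(H) / P(E)
       = 0.8000 × 0.4750 / 0.4719
       = 0.38000000 / 0.4719
       = 0.8053

The evidence strengthens our belief in H.
Prior: 0.4750 → Posterior: 0.8053


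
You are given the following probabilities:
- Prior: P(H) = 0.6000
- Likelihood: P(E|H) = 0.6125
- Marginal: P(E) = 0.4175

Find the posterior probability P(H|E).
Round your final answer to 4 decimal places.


Using Bayes' theorem:

P(H|E) = P(E|H) × P(H) / P(E)
       = 0.6125 × 0.6000 / 0.4175
       = 0.36750000 / 0.4175
       = 0.8802

The evidence strengthens our belief in H.
Prior: 0.6000 → Posterior: 0.8802


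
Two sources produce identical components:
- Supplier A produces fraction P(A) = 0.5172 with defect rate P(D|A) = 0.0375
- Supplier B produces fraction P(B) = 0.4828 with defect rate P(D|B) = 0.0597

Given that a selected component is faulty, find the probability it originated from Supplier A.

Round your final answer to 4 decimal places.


Let A = from Supplier A, D = faulty

Given:
- P(A) = 0.5172, P(B) = 0.4828
- P(D|A) = 0.0375, P(D|B) = 0.0597

Step 1: Find P(D)
P(D) = P(D|A)P(A) + P(D|B)P(B)
     = 0.0375 × 0.5172 + 0.0597 × 0.4828
     = 0.01939500 + 0.02882316
     = 0.04821816

Step 2: Apply Bayes' theorem
P(A|D) = P(D|A)P(A) / P(D)
       = 0.01939500 / 0.04821816
       = 0.4022


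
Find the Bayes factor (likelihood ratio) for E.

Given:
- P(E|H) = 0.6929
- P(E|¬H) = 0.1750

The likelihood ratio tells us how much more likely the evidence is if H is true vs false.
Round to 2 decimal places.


Likelihood Ratio (LR) = P(E|H) / P(E|¬H)

LR = 0.6929 / 0.1750
   = 3.96

The evidence is 3.96 times more likely if H is true than if H is false.
Since LR > 1, the evidence supports H over ¬H.


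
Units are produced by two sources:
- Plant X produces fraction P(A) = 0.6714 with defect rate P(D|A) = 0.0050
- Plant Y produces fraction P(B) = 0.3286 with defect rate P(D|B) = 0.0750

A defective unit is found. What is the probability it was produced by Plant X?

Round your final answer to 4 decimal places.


Let A = from Plant X, D = defective

Given:
- P(A) = 0.6714, P(B) = 0.3286
- P(D|A) = 0.0050, P(D|B) = 0.0750

Step 1: Find P(D)
P(D) = P(D|A)P(A) + P(D|B)P(B)
     = 0.0050 × 0.6714 + 0.0750 × 0.3286
     = 0.00335700 + 0.02464500
     = 0.02800200

Step 2: Apply Bayes' theorem
P(A|D) = P(D|A)P(A) / P(D)
       = 0.00335700 / 0.02800200
       = 0.1199


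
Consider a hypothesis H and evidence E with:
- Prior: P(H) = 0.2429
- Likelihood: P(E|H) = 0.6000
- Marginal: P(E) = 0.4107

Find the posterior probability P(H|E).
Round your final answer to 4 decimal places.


Using Bayes' theorem:

P(H|E) = P(E|H) × P(H) / P(E)
       = 0.6000 × 0.2429 / 0.4107
       = 0.14574000 / 0.4107
       = 0.3549

The evidence strengthens our belief in H.
Prior: 0.2429 → Posterior: 0.3549


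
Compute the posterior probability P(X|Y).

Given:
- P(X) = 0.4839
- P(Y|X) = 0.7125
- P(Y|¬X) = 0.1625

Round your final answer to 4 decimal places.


Bayes' theorem: P(X|Y) = P(Y|X) × P(X) / P(Y)

Step 1: Calculate P(Y) using law of total probability
P(Y) = P(Y|X)P(X) + P(Y|¬X)P(¬X)
     = 0.7125 × 0.4839 + 0.1625 × 0.5161
     = 0.34477875 + 0.08386625
     = 0.42864500

Step 2: Apply Bayes' theorem
P(X|Y) = P(Y|X) × P(X) / P(Y)
       = 0.34477875 / 0.42864500
       = 0.8043


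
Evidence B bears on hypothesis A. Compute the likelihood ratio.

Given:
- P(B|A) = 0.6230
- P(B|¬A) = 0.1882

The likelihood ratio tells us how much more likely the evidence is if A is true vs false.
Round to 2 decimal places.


Likelihood Ratio (LR) = P(B|A) / P(B|¬A)

LR = 0.6230 / 0.1882
   = 3.31

The evidence is 3.31 times more likely if A is true than if A is false.
LR > 1, so observing B raises the odds in favor of A.


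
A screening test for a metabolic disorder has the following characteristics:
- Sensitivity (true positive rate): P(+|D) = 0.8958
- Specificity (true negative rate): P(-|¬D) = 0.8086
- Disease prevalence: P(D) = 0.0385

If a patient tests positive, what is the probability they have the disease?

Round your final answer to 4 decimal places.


Let D = has disease, + = positive test

Given:
- P(D) = 0.0385 (prevalence)
- P(+|D) = 0.8958 (sensitivity)
- P(-|¬D) = 0.8086 (specificity)
- P(+|¬D) = 0.1914 (false positive rate = 1 - specificity)

Step 1: Find P(+)
P(+) = P(+|D)P(D) + P(+|¬D)P(¬D)
     = 0.8958 × 0.0385 + 0.1914 × 0.9615
     = 0.03448830 + 0.18403110
     = 0.21851940

Step 2: Apply Bayes' theorem for P(D|+)
P(D|+) = P(+|D)P(D) / P(+)
       = 0.03448830 / 0.21851940
       = 0.1578


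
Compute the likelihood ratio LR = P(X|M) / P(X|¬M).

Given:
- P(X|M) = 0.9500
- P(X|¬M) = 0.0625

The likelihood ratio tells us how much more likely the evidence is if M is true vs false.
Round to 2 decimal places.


Likelihood Ratio (LR) = P(X|M) / P(X|¬M)

LR = 0.9500 / 0.0625
   = 15.20

The evidence is 15.20 times more likely if M is true than if M is false.
Since LR > 1, the evidence supports M over ¬M.


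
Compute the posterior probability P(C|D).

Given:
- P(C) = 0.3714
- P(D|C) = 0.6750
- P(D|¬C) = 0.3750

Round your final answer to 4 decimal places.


Bayes' theorem: P(C|D) = P(D|C) × P(C) / P(D)

Step 1: Calculate P(D) using law of total probability
P(D) = P(D|C)P(C) + P(D|¬C)P(¬C)
     = 0.6750 × 0.3714 + 0.3750 × 0.6286
     = 0.25069500 + 0.23572500
     = 0.48642000

Step 2: Apply Bayes' theorem
P(C|D) = P(D|C) × P(C) / P(D)
       = 0.25069500 / 0.48642000
       = 0.5154


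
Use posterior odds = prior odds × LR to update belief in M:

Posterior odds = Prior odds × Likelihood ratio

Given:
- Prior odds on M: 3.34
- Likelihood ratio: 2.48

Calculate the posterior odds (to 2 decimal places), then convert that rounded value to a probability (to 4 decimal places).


Step 1: Calculate posterior odds
Posterior odds = Prior odds × LR
               = 3.34 × 2.48
               = 8.28

Step 2: Convert to probability
P(M|E) = Posterior odds / (1 + Posterior odds)
       = 8.28 / (1 + 8.28)
       = 8.28 / 9.28
       = 0.8922

The evidence increased P(M) from 0.7696 to 0.8922.


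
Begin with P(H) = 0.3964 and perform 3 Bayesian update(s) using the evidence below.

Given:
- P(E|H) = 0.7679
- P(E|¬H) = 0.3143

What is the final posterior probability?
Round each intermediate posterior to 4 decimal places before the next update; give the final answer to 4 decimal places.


Sequential Bayesian updating:

Initial prior: P(H) = 0.3964

Update 1:
  P(E) = 0.7679 × 0.3964 + 0.3143 × 0.6036 = 0.30439556 + 0.18971148 = 0.49410704
  P(H|E) = 0.30439556 / 0.49410704 = 0.6161

Update 2:
  P(E) = 0.7679 × 0.6161 + 0.3143 × 0.3839 = 0.47310319 + 0.12065977 = 0.59376296
  P(H|E) = 0.47310319 / 0.59376296 = 0.7968

Update 3:
  P(E) = 0.7679 × 0.7968 + 0.3143 × 0.2032 = 0.61186272 + 0.06386576 = 0.67572848
  P(H|E) = 0.61186272 / 0.67572848 = 0.9055

Final posterior: 0.9055


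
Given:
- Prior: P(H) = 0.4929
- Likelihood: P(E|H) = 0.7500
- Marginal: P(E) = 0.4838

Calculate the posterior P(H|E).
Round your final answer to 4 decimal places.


Using Bayes' theorem:

P(H|E) = P(E|H) × P(H) / P(E)
       = 0.7500 × 0.4929 / 0.4838
       = 0.36967500 / 0.4838
       = 0.7641

The evidence strengthens our belief in H.
Prior: 0.4929 → Posterior: 0.7641


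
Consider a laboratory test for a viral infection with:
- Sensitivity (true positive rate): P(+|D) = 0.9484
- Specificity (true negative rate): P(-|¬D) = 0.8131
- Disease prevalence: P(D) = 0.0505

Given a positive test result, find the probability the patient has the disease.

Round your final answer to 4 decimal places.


Let D = has disease, + = positive test

Given:
- P(D) = 0.0505 (prevalence)
- P(+|D) = 0.9484 (sensitivity)
- P(-|¬D) = 0.8131 (specificity)
- P(+|¬D) = 0.1869 (false positive rate = 1 - specificity)

Step 1: Find P(+)
P(+) = P(+|D)P(D) + P(+|¬D)P(¬D)
     = 0.9484 × 0.0505 + 0.1869 × 0.9495
     = 0.04789420 + 0.17746155
     = 0.22535575

Step 2: Apply Bayes' theorem for P(D|+)
P(D|+) = P(+|D)P(D) / P(+)
       = 0.04789420 / 0.22535575
       = 0.2125


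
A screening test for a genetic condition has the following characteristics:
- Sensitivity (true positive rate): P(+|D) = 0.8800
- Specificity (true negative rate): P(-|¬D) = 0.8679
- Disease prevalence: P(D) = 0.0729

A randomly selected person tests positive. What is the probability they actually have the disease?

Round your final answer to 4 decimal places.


Let D = has disease, + = positive test

Given:
- P(D) = 0.0729 (prevalence)
- P(+|D) = 0.8800 (sensitivity)
- P(-|¬D) = 0.8679 (specificity)
- P(+|¬D) = 0.1321 (false positive rate = 1 - specificity)

Step 1: Find P(+)
P(+) = P(+|D)P(D) + P(+|¬D)P(¬D)
     = 0.8800 × 0.0729 + 0.1321 × 0.9271
     = 0.06415200 + 0.12246991
     = 0.18662191

Step 2: Apply Bayes' theorem for P(D|+)
P(D|+) = P(+|D)P(D) / P(+)
       = 0.06415200 / 0.18662191
       = 0.3438


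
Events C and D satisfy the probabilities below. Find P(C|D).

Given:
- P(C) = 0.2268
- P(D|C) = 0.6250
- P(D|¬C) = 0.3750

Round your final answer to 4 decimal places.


Bayes' theorem: P(C|D) = P(D|C) × P(C) / P(D)

Step 1: Calculate P(D) using law of total probability
P(D) = P(D|C)P(C) + P(D|¬C)P(¬C)
     = 0.6250 × 0.2268 + 0.3750 × 0.7732
     = 0.14175000 + 0.28995000
     = 0.43170000

Step 2: Apply Bayes' theorem
P(C|D) = P(D|C) × P(C) / P(D)
       = 0.14175000 / 0.43170000
       = 0.3284


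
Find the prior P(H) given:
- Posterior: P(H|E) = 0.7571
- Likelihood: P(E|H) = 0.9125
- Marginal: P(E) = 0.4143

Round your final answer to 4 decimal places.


From Bayes' theorem: P(H|E) = P(E|H) × P(H) / P(E)

Rearranging for P(H):
P(H) = P(H|E) × P(E) / P(E|H)
     = 0.7571 × 0.4143 / 0.9125
     = 0.31366653 / 0.9125
     = 0.3437


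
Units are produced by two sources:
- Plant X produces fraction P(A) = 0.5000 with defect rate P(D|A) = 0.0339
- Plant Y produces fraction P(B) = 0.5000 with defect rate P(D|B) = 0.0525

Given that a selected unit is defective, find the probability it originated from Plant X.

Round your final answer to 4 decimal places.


Let A = from Plant X, D = defective

Given:
- P(A) = 0.5000, P(B) = 0.5000
- P(D|A) = 0.0339, P(D|B) = 0.0525

Step 1: Find P(D)
P(D) = P(D|A)P(A) + P(D|B)P(B)
     = 0.0339 × 0.5000 + 0.0525 × 0.5000
     = 0.01695000 + 0.02625000
     = 0.04320000

Step 2: Apply Bayes' theorem
P(A|D) = P(D|A)P(A) / P(D)
       = 0.01695000 / 0.04320000
       = 0.3924


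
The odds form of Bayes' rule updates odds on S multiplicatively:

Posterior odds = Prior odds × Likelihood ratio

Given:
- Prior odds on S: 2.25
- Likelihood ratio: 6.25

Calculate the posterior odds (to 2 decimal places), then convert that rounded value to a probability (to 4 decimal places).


Step 1: Calculate posterior odds
Posterior odds = Prior odds × LR
               = 2.25 × 6.25
               = 14.06

Step 2: Convert to probability
P(S|E) = Posterior odds / (1 + Posterior odds)
       = 14.06 / (1 + 14.06)
       = 14.06 / 15.06
       = 0.9336

The evidence increased P(S) from 0.6923 to 0.9336.


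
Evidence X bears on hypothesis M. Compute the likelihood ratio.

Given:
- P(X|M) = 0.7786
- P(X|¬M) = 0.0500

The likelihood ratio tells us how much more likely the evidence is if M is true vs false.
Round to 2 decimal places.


Likelihood Ratio (LR) = P(X|M) / P(X|¬M)

LR = 0.7786 / 0.0500
   = 15.57

The evidence is 15.57 times more likely if M is true than if M is false.
Because LR exceeds 1, X is evidence for M.


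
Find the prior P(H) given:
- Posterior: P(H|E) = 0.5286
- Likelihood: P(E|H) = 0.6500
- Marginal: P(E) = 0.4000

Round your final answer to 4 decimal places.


From Bayes' theorem: P(H|E) = P(E|H) × P(H) / P(E)

Rearranging for P(H):
P(H) = P(H|E) × P(E) / P(E|H)
     = 0.5286 × 0.4000 / 0.6500
     = 0.21144000 / 0.6500
     = 0.3253


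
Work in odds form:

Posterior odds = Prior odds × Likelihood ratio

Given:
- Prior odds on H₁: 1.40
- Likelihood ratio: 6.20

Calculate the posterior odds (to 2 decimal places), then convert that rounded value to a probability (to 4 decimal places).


Step 1: Calculate posterior odds
Posterior odds = Prior odds × LR
               = 1.40 × 6.20
               = 8.68

Step 2: Convert to probability
P(H₁|E) = Posterior odds / (1 + Posterior odds)
       = 8.68 / (1 + 8.68)
       = 8.68 / 9.68
       = 0.8967

The evidence increased P(H₁) from 0.5833 to 0.8967.


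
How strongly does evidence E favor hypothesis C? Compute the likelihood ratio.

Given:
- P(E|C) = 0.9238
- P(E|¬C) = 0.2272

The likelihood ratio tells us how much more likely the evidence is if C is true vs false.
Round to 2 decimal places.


Likelihood Ratio (LR) = P(E|C) / P(E|¬C)

LR = 0.9238 / 0.2272
   = 4.07

The evidence is 4.07 times more likely if C is true than if C is false.
LR > 1, so observing E raises the odds in favor of C.


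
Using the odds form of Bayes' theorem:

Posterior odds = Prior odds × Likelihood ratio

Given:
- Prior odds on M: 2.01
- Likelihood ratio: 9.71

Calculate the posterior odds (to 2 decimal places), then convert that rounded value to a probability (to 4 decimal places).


Step 1: Calculate posterior odds
Posterior odds = Prior odds × LR
               = 2.01 × 9.71
               = 19.52

Step 2: Convert to probability
P(M|E) = Posterior odds / (1 + Posterior odds)
       = 19.52 / (1 + 19.52)
       = 19.52 / 20.52
       = 0.9513

The evidence increased P(M) from 0.6678 to 0.9513.


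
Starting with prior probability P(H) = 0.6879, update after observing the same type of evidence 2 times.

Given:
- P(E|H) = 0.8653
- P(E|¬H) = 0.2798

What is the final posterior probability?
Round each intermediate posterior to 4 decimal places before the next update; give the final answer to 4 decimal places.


Sequential Bayesian updating:

Initial prior: P(H) = 0.6879

Update 1:
  P(E) = 0.8653 × 0.6879 + 0.2798 × 0.3121 = 0.59523987 + 0.08732558 = 0.68256545
  P(H|E) = 0.59523987 / 0.68256545 = 0.8721

Update 2:
  P(E) = 0.8653 × 0.8721 + 0.2798 × 0.1279 = 0.75462813 + 0.03578642 = 0.79041455
  P(H|E) = 0.75462813 / 0.79041455 = 0.9547

Final posterior: 0.9547


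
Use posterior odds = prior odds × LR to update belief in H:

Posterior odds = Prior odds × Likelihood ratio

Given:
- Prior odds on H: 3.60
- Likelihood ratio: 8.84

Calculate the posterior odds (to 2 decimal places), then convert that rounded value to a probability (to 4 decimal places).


Step 1: Calculate posterior odds
Posterior odds = Prior odds × LR
               = 3.60 × 8.84
               = 31.82

Step 2: Convert to probability
P(H|E) = Posterior odds / (1 + Posterior odds)
       = 31.82 / (1 + 31.82)
       = 31.82 / 32.82
       = 0.9695

The evidence increased P(H) from 0.7826 to 0.9695.


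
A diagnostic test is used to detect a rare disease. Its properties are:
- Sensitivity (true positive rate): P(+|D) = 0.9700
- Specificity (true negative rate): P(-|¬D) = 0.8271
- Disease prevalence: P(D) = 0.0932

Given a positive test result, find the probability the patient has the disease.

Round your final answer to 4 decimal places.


Let D = has disease, + = positive test

Given:
- P(D) = 0.0932 (prevalence)
- P(+|D) = 0.9700 (sensitivity)
- P(-|¬D) = 0.8271 (specificity)
- P(+|¬D) = 0.1729 (false positive rate = 1 - specificity)

Step 1: Find P(+)
P(+) = P(+|D)P(D) + P(+|¬D)P(¬D)
     = 0.9700 × 0.0932 + 0.1729 × 0.9068
     = 0.09040400 + 0.15678572
     = 0.24718972

Step 2: Apply Bayes' theorem for P(D|+)
P(D|+) = P(+|D)P(D) / P(+)
       = 0.09040400 / 0.24718972
       = 0.3657


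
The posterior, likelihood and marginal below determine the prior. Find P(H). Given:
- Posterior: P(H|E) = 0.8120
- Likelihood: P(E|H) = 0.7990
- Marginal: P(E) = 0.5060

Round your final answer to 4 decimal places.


From Bayes' theorem: P(H|E) = P(E|H) × P(H) / P(E)

Rearranging for P(H):
P(H) = P(H|E) × P(E) / P(E|H)
     = 0.8120 × 0.5060 / 0.7990
     = 0.41087200 / 0.7990
     = 0.5142


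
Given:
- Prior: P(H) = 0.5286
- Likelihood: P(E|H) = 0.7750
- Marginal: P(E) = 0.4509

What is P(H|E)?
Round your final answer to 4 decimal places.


Using Bayes' theorem:

P(H|E) = P(E|H) × P(H) / P(E)
       = 0.7750 × 0.5286 / 0.4509
       = 0.40966500 / 0.4509
       = 0.9085

The evidence strengthens our belief in H.
Prior: 0.5286 → Posterior: 0.9085


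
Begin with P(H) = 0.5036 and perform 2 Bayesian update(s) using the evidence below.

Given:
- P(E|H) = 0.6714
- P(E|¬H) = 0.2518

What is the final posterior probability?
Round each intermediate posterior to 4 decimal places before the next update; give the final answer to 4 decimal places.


Sequential Bayesian updating:

Initial prior: P(H) = 0.5036

Update 1:
  P(E) = 0.6714 × 0.5036 + 0.2518 × 0.4964 = 0.33811704 + 0.12499352 = 0.46311056
  P(H|E) = 0.33811704 / 0.46311056 = 0.7301

Update 2:
  P(E) = 0.6714 × 0.7301 + 0.2518 × 0.2699 = 0.49018914 + 0.06796082 = 0.55814996
  P(H|E) = 0.49018914 / 0.55814996 = 0.8782

Final posterior: 0.8782


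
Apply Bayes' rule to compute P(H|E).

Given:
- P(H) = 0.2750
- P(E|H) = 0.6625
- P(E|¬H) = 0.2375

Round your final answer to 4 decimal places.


Bayes' theorem: P(H|E) = P(E|H) × P(H) / P(E)

Step 1: Calculate P(E) using law of total probability
P(E) = P(E|H)P(H) + P(E|¬H)P(¬H)
     = 0.6625 × 0.2750 + 0.2375 × 0.7250
     = 0.18218750 + 0.17218750
     = 0.35437500

Step 2: Apply Bayes' theorem
P(H|E) = P(E|H) × P(H) / P(E)
       = 0.18218750 / 0.35437500
       = 0.5141


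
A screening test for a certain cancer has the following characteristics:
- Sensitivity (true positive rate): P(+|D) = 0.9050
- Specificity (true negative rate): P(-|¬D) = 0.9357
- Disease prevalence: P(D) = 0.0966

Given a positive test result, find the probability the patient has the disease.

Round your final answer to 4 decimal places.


Let D = has disease, + = positive test

Given:
- P(D) = 0.0966 (prevalence)
- P(+|D) = 0.9050 (sensitivity)
- P(-|¬D) = 0.9357 (specificity)
- P(+|¬D) = 0.0643 (false positive rate = 1 - specificity)

Step 1: Find P(+)
P(+) = P(+|D)P(D) + P(+|¬D)P(¬D)
     = 0.9050 × 0.0966 + 0.0643 × 0.9034
     = 0.08742300 + 0.05808862
     = 0.14551162

Step 2: Apply Bayes' theorem for P(D|+)
P(D|+) = P(+|D)P(D) / P(+)
       = 0.08742300 / 0.14551162
       = 0.6008


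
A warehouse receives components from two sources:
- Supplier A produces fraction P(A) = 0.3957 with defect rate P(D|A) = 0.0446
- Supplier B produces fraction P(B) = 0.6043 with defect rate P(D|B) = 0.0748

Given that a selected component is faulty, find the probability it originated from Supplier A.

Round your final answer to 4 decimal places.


Let A = from Supplier A, D = faulty

Given:
- P(A) = 0.3957, P(B) = 0.6043
- P(D|A) = 0.0446, P(D|B) = 0.0748

Step 1: Find P(D)
P(D) = P(D|A)P(A) + P(D|B)P(B)
     = 0.0446 × 0.3957 + 0.0748 × 0.6043
     = 0.01764822 + 0.04520164
     = 0.06284986

Step 2: Apply Bayes' theorem
P(A|D) = P(D|A)P(A) / P(D)
       = 0.01764822 / 0.06284986
       = 0.2808


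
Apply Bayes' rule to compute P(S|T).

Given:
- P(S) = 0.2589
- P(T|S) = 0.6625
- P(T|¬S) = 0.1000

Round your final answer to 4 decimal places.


Bayes' theorem: P(S|T) = P(T|S) × P(S) / P(T)

Step 1: Calculate P(T) using law of total probability
P(T) = P(T|S)P(S) + P(T|¬S)P(¬S)
     = 0.6625 × 0.2589 + 0.1000 × 0.7411
     = 0.17152125 + 0.07411000
     = 0.24563125

Step 2: Apply Bayes' theorem
P(S|T) = P(T|S) × P(S) / P(T)
       = 0.17152125 / 0.24563125
       = 0.6983


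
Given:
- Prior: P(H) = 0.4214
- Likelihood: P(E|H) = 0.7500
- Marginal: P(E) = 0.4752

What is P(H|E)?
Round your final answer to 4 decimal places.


Using Bayes' theorem:

P(H|E) = P(E|H) × P(H) / P(E)
       = 0.7500 × 0.4214 / 0.4752
       = 0.31605000 / 0.4752
       = 0.6651

The evidence strengthens our belief in H.
Prior: 0.4214 → Posterior: 0.6651


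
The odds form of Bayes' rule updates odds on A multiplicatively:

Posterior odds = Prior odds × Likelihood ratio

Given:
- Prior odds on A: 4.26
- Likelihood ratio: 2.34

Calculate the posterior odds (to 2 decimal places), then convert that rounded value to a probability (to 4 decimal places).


Step 1: Calculate posterior odds
Posterior odds = Prior odds × LR
               = 4.26 × 2.34
               = 9.97

Step 2: Convert to probability
P(A|E) = Posterior odds / (1 + Posterior odds)
       = 9.97 / (1 + 9.97)
       = 9.97 / 10.97
       = 0.9088

The evidence increased P(A) from 0.8099 to 0.9088.


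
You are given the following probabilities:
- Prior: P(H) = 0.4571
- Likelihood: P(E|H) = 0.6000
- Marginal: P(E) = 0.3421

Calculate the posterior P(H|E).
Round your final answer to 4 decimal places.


Using Bayes' theorem:

P(H|E) = P(E|H) × P(H) / P(E)
       = 0.6000 × 0.4571 / 0.3421
       = 0.27426000 / 0.3421
       = 0.8017

The evidence strengthens our belief in H.
Prior: 0.4571 → Posterior: 0.8017


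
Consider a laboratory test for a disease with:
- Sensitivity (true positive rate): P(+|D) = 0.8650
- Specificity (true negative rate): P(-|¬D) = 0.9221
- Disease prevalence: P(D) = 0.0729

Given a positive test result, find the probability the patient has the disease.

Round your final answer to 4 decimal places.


Let D = has disease, + = positive test

Given:
- P(D) = 0.0729 (prevalence)
- P(+|D) = 0.8650 (sensitivity)
- P(-|¬D) = 0.9221 (specificity)
- P(+|¬D) = 0.0779 (false positive rate = 1 - specificity)

Step 1: Find P(+)
P(+) = P(+|D)P(D) + P(+|¬D)P(¬D)
     = 0.8650 × 0.0729 + 0.0779 × 0.9271
     = 0.06305850 + 0.07222109
     = 0.13527959

Step 2: Apply Bayes' theorem for P(D|+)
P(D|+) = P(+|D)P(D) / P(+)
       = 0.06305850 / 0.13527959
       = 0.4661


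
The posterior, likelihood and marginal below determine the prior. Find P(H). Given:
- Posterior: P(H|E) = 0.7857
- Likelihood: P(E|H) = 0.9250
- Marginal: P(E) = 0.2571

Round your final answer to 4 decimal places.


From Bayes' theorem: P(H|E) = P(E|H) × P(H) / P(E)

Rearranging for P(H):
P(H) = P(H|E) × P(E) / P(E|H)
     = 0.7857 × 0.2571 / 0.9250
     = 0.20200347 / 0.9250
     = 0.2184


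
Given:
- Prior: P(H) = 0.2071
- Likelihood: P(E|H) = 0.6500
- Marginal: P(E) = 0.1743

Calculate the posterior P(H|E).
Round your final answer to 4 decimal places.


Using Bayes' theorem:

P(H|E) = P(E|H) × P(H) / P(E)
       = 0.6500 × 0.2071 / 0.1743
       = 0.13461500 / 0.1743
       = 0.7723

The evidence strengthens our belief in H.
Prior: 0.2071 → Posterior: 0.7723


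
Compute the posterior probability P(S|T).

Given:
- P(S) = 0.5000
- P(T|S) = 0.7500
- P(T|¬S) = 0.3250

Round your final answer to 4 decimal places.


Bayes' theorem: P(S|T) = P(T|S) × P(S) / P(T)

Step 1: Calculate P(T) using law of total probability
P(T) = P(T|S)P(S) + P(T|¬S)P(¬S)
     = 0.7500 × 0.5000 + 0.3250 × 0.5000
     = 0.37500000 + 0.16250000
     = 0.53750000

Step 2: Apply Bayes' theorem
P(S|T) = P(T|S) × P(S) / P(T)
       = 0.37500000 / 0.53750000
       = 0.6977


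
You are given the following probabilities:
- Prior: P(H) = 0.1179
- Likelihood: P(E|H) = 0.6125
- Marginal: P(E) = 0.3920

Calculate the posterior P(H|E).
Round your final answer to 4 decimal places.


Using Bayes' theorem:

P(H|E) = P(E|H) × P(H) / P(E)
       = 0.6125 × 0.1179 / 0.3920
       = 0.07221375 / 0.3920
       = 0.1842

The evidence strengthens our belief in H.
Prior: 0.1179 → Posterior: 0.1842


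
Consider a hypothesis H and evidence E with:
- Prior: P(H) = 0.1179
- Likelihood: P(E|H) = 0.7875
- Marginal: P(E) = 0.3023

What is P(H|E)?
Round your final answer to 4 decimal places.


Using Bayes' theorem:

P(H|E) = P(E|H) × P(H) / P(E)
       = 0.7875 × 0.1179 / 0.3023
       = 0.09284625 / 0.3023
       = 0.3071

The evidence strengthens our belief in H.
Prior: 0.1179 → Posterior: 0.3071


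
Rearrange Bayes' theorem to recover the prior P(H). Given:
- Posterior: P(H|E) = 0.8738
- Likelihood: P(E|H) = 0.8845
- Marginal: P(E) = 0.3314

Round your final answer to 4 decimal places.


From Bayes' theorem: P(H|E) = P(E|H) × P(H) / P(E)

Rearranging for P(H):
P(H) = P(H|E) × P(E) / P(E|H)
     = 0.8738 × 0.3314 / 0.8845
     = 0.28957732 / 0.8845
     = 0.3274


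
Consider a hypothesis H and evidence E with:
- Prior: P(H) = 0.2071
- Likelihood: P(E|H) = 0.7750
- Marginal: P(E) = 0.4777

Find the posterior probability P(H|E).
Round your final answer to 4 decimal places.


Using Bayes' theorem:

P(H|E) = P(E|H) × P(H) / P(E)
       = 0.7750 × 0.2071 / 0.4777
       = 0.16050250 / 0.4777
       = 0.3360

The evidence strengthens our belief in H.
Prior: 0.2071 → Posterior: 0.3360


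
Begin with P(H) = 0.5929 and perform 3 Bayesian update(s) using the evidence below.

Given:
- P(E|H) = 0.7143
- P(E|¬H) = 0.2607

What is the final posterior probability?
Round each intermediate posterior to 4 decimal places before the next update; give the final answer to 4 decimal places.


Sequential Bayesian updating:

Initial prior: P(H) = 0.5929

Update 1:
  P(E) = 0.7143 × 0.5929 + 0.2607 × 0.4071 = 0.42350847 + 0.10613097 = 0.52963944
  P(H|E) = 0.42350847 / 0.52963944 = 0.7996

Update 2:
  P(E) = 0.7143 × 0.7996 + 0.2607 × 0.2004 = 0.57115428 + 0.05224428 = 0.62339856
  P(H|E) = 0.57115428 / 0.62339856 = 0.9162

Update 3:
  P(E) = 0.7143 × 0.9162 + 0.2607 × 0.0838 = 0.65444166 + 0.02184666 = 0.67628832
  P(H|E) = 0.65444166 / 0.67628832 = 0.9677

Final posterior: 0.9677


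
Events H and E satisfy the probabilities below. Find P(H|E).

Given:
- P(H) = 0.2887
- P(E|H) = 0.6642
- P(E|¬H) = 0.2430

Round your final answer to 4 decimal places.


Bayes' theorem: P(H|E) = P(E|H) × P(H) / P(E)

Step 1: Calculate P(E) using law of total probability
P(E) = P(E|H)P(H) + P(E|¬H)P(¬H)
     = 0.6642 × 0.2887 + 0.2430 × 0.7113
     = 0.19175454 + 0.17284590
     = 0.36460044

Step 2: Apply Bayes' theorem
P(H|E) = P(E|H) × P(H) / P(E)
       = 0.19175454 / 0.36460044
       = 0.5259


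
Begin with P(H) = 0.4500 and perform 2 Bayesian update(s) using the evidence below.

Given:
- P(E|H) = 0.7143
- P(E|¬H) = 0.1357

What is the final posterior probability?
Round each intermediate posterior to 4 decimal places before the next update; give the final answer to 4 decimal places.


Sequential Bayesian updating:

Initial prior: P(H) = 0.4500

Update 1:
  P(E) = 0.7143 × 0.4500 + 0.1357 × 0.5500 = 0.32143500 + 0.07463500 = 0.39607000
  P(H|E) = 0.32143500 / 0.39607000 = 0.8116

Update 2:
  P(E) = 0.7143 × 0.8116 + 0.1357 × 0.1884 = 0.57972588 + 0.02556588 = 0.60529176
  P(H|E) = 0.57972588 / 0.60529176 = 0.9578

Final posterior: 0.9578


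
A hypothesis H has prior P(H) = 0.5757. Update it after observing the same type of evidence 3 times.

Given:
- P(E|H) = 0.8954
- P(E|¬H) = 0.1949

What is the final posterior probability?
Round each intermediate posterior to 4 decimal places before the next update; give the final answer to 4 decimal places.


Sequential Bayesian updating:

Initial prior: P(H) = 0.5757

Update 1:
  P(E) = 0.8954 × 0.5757 + 0.1949 × 0.4243 = 0.51548178 + 0.08269607 = 0.59817785
  P(H|E) = 0.51548178 / 0.59817785 = 0.8618

Update 2:
  P(E) = 0.8954 × 0.8618 + 0.1949 × 0.1382 = 0.77165572 + 0.02693518 = 0.79859090
  P(H|E) = 0.77165572 / 0.79859090 = 0.9663

Update 3:
  P(E) = 0.8954 × 0.9663 + 0.1949 × 0.0337 = 0.86522502 + 0.00656813 = 0.87179315
  P(H|E) = 0.86522502 / 0.87179315 = 0.9925

Final posterior: 0.9925


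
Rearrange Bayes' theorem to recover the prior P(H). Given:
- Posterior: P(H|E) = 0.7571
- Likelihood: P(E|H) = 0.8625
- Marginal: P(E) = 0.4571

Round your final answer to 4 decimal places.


From Bayes' theorem: P(H|E) = P(E|H) × P(H) / P(E)

Rearranging for P(H):
P(H) = P(H|E) × P(E) / P(E|H)
     = 0.7571 × 0.4571 / 0.8625
     = 0.34607041 / 0.8625
     = 0.4012


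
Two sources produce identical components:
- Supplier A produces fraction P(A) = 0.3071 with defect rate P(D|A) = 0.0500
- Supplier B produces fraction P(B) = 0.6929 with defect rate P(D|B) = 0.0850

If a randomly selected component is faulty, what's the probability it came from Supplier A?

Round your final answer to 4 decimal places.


Let A = from Supplier A, D = faulty

Given:
- P(A) = 0.3071, P(B) = 0.6929
- P(D|A) = 0.0500, P(D|B) = 0.0850

Step 1: Find P(D)
P(D) = P(D|A)P(A) + P(D|B)P(B)
     = 0.0500 × 0.3071 + 0.0850 × 0.6929
     = 0.01535500 + 0.05889650
     = 0.07425150

Step 2: Apply Bayes' theorem
P(A|D) = P(D|A)P(A) / P(D)
       = 0.01535500 / 0.07425150
       = 0.2068


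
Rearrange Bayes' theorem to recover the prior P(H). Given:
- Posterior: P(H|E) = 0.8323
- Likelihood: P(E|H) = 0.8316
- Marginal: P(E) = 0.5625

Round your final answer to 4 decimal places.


From Bayes' theorem: P(H|E) = P(E|H) × P(H) / P(E)

Rearranging for P(H):
P(H) = P(H|E) × P(E) / P(E|H)
     = 0.8323 × 0.5625 / 0.8316
     = 0.46816875 / 0.8316
     = 0.5630


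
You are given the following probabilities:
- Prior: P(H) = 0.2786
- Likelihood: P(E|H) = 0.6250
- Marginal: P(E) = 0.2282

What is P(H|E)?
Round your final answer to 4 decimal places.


Using Bayes' theorem:

P(H|E) = P(E|H) × P(H) / P(E)
       = 0.6250 × 0.2786 / 0.2282
       = 0.17412500 / 0.2282
       = 0.7630

The evidence strengthens our belief in H.
Prior: 0.2786 → Posterior: 0.7630


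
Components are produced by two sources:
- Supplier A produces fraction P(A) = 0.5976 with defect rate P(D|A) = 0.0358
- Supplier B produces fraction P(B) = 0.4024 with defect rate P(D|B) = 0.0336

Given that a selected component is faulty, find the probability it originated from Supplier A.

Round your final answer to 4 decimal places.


Let A = from Supplier A, D = faulty

Given:
- P(A) = 0.5976, P(B) = 0.4024
- P(D|A) = 0.0358, P(D|B) = 0.0336

Step 1: Find P(D)
P(D) = P(D|A)P(A) + P(D|B)P(B)
     = 0.0358 × 0.5976 + 0.0336 × 0.4024
     = 0.02139408 + 0.01352064
     = 0.03491472

Step 2: Apply Bayes' theorem
P(A|D) = P(D|A)P(A) / P(D)
       = 0.02139408 / 0.03491472
       = 0.6128


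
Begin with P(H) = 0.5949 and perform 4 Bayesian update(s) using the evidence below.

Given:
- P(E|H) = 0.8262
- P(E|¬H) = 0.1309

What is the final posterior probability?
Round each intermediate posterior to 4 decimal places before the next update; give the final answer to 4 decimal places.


Sequential Bayesian updating:

Initial prior: P(H) = 0.5949

Update 1:
  P(E) = 0.8262 × 0.5949 + 0.1309 × 0.4051 = 0.49150638 + 0.05302759 = 0.54453397
  P(H|E) = 0.49150638 / 0.54453397 = 0.9026

Update 2:
  P(E) = 0.8262 × 0.9026 + 0.1309 × 0.0974 = 0.74572812 + 0.01274966 = 0.75847778
  P(H|E) = 0.74572812 / 0.75847778 = 0.9832

Update 3:
  P(E) = 0.8262 × 0.9832 + 0.1309 × 0.0168 = 0.81231984 + 0.00219912 = 0.81451896
  P(H|E) = 0.81231984 / 0.81451896 = 0.9973

Update 4:
  P(E) = 0.8262 × 0.9973 + 0.1309 × 0.0027 = 0.82396926 + 0.00035343 = 0.82432269
  P(H|E) = 0.82396926 / 0.82432269 = 0.9996

Final posterior: 0.9996
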